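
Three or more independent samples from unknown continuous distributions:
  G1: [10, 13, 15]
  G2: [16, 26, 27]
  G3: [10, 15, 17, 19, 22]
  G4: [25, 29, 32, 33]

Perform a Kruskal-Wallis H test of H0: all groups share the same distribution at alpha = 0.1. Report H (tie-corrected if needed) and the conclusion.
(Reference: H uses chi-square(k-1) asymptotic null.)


Step 1: Combine all N = 15 observations and assign midranks.
sorted (value, group, rank): (10,G1,1.5), (10,G3,1.5), (13,G1,3), (15,G1,4.5), (15,G3,4.5), (16,G2,6), (17,G3,7), (19,G3,8), (22,G3,9), (25,G4,10), (26,G2,11), (27,G2,12), (29,G4,13), (32,G4,14), (33,G4,15)
Step 2: Sum ranks within each group.
R_1 = 9 (n_1 = 3)
R_2 = 29 (n_2 = 3)
R_3 = 30 (n_3 = 5)
R_4 = 52 (n_4 = 4)
Step 3: H = 12/(N(N+1)) * sum(R_i^2/n_i) - 3(N+1)
     = 12/(15*16) * (9^2/3 + 29^2/3 + 30^2/5 + 52^2/4) - 3*16
     = 0.050000 * 1163.33 - 48
     = 10.166667.
Step 4: Ties present; correction factor C = 1 - 12/(15^3 - 15) = 0.996429. Corrected H = 10.166667 / 0.996429 = 10.203106.
Step 5: Under H0, H ~ chi^2(3); p-value = 0.016916.
Step 6: alpha = 0.1. reject H0.

H = 10.2031, df = 3, p = 0.016916, reject H0.


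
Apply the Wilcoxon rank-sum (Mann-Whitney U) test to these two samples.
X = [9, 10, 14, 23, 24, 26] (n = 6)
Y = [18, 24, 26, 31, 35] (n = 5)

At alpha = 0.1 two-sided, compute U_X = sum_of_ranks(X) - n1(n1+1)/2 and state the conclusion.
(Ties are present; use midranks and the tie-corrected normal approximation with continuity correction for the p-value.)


Step 1: Combine and sort all 11 observations; assign midranks.
sorted (value, group): (9,X), (10,X), (14,X), (18,Y), (23,X), (24,X), (24,Y), (26,X), (26,Y), (31,Y), (35,Y)
ranks: 9->1, 10->2, 14->3, 18->4, 23->5, 24->6.5, 24->6.5, 26->8.5, 26->8.5, 31->10, 35->11
Step 2: Rank sum for X: R1 = 1 + 2 + 3 + 5 + 6.5 + 8.5 = 26.
Step 3: U_X = R1 - n1(n1+1)/2 = 26 - 6*7/2 = 26 - 21 = 5.
       U_Y = n1*n2 - U_X = 30 - 5 = 25.
Step 4: Ties are present, so use the tie-corrected normal approximation (with continuity correction) for the p-value.
Step 5: p-value = 0.081440; compare to alpha = 0.1. reject H0.

U_X = 5, p = 0.081440, reject H0 at alpha = 0.1.


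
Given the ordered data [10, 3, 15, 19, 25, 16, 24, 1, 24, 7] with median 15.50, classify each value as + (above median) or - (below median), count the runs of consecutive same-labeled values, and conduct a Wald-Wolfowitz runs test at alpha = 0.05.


Step 1: Compute median = 15.50; label A = above, B = below.
Labels in order: BBBAAAABAB  (n_A = 5, n_B = 5)
Step 2: Count runs R = 5.
Step 3: Under H0 (random ordering), E[R] = 2*n_A*n_B/(n_A+n_B) + 1 = 2*5*5/10 + 1 = 6.0000.
        Var[R] = 2*n_A*n_B*(2*n_A*n_B - n_A - n_B) / ((n_A+n_B)^2 * (n_A+n_B-1)) = 2000/900 = 2.2222.
        SD[R] = 1.4907.
Step 4: Continuity-corrected z = (R + 0.5 - E[R]) / SD[R] = (5 + 0.5 - 6.0000) / 1.4907 = -0.3354.
Step 5: Two-sided p-value via normal approximation = 2*(1 - Phi(|z|)) = 0.737316.
Step 6: alpha = 0.05. fail to reject H0.

R = 5, z = -0.3354, p = 0.737316, fail to reject H0.


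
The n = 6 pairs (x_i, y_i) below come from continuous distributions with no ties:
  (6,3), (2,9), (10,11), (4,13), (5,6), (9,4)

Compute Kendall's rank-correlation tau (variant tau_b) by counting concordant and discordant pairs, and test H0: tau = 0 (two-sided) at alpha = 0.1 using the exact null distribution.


Step 1: Enumerate the 15 unordered pairs (i,j) with i<j and classify each by sign(x_j-x_i) * sign(y_j-y_i).
  (1,2):dx=-4,dy=+6->D; (1,3):dx=+4,dy=+8->C; (1,4):dx=-2,dy=+10->D; (1,5):dx=-1,dy=+3->D
  (1,6):dx=+3,dy=+1->C; (2,3):dx=+8,dy=+2->C; (2,4):dx=+2,dy=+4->C; (2,5):dx=+3,dy=-3->D
  (2,6):dx=+7,dy=-5->D; (3,4):dx=-6,dy=+2->D; (3,5):dx=-5,dy=-5->C; (3,6):dx=-1,dy=-7->C
  (4,5):dx=+1,dy=-7->D; (4,6):dx=+5,dy=-9->D; (5,6):dx=+4,dy=-2->D
Step 2: C = 6, D = 9, total pairs = 15.
Step 3: tau = (C - D)/(n(n-1)/2) = (6 - 9)/15 = -0.200000.
Step 4: Exact two-sided p-value (enumerate n! = 720 permutations of y under H0): p = 0.719444.
Step 5: alpha = 0.1. fail to reject H0.

tau_b = -0.2000 (C=6, D=9), p = 0.719444, fail to reject H0.


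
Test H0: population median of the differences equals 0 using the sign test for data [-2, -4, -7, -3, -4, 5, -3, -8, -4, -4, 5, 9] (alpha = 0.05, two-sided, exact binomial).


Step 1: Discard zero differences. Original n = 12; n_eff = number of nonzero differences = 12.
Nonzero differences (with sign): -2, -4, -7, -3, -4, +5, -3, -8, -4, -4, +5, +9
Step 2: Count signs: positive = 3, negative = 9.
Step 3: Under H0: P(positive) = 0.5, so the number of positives S ~ Bin(12, 0.5).
Step 4: Two-sided exact p-value = sum of Bin(12,0.5) probabilities at or below the observed probability = 0.145996.
Step 5: alpha = 0.05. fail to reject H0.

n_eff = 12, pos = 3, neg = 9, p = 0.145996, fail to reject H0.


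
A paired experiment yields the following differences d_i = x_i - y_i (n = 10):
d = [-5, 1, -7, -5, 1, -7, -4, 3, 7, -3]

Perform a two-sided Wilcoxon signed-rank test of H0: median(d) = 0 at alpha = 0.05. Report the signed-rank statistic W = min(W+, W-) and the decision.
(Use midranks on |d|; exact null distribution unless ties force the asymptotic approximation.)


Step 1: Drop any zero differences (none here) and take |d_i|.
|d| = [5, 1, 7, 5, 1, 7, 4, 3, 7, 3]
Step 2: Midrank |d_i| (ties get averaged ranks).
ranks: |5|->6.5, |1|->1.5, |7|->9, |5|->6.5, |1|->1.5, |7|->9, |4|->5, |3|->3.5, |7|->9, |3|->3.5
Step 3: Attach original signs; sum ranks with positive sign and with negative sign.
W+ = 1.5 + 1.5 + 3.5 + 9 = 15.5
W- = 6.5 + 9 + 6.5 + 9 + 5 + 3.5 = 39.5
(Check: W+ + W- = 55 should equal n(n+1)/2 = 55.)
Step 4: Test statistic W = min(W+, W-) = 15.5.
Step 5: Ties in |d|, so use the tie-corrected normal approximation.
        E[W] = n(n+1)/4 = 10*11/4 = 27.5.
        Tie groups: |d|=1 (t=2), |d|=3 (t=2), |d|=5 (t=2), |d|=7 (t=3); sum(t^3 - t) = 42.
        Var[W] = n(n+1)(2n+1)/24 - sum(t^3-t)/48 = 2310/24 - 42/48 = 95.375.
        z = (W - E[W]) / sqrt(Var[W]) = (15.5 - 27.5) / 9.7660 = -1.2288.
        Two-sided p = 2*Phi(z) = 0.219165.
Step 6: alpha = 0.05. fail to reject H0.

W+ = 15.5, W- = 39.5, W = min = 15.5, p = 0.219165, fail to reject H0.


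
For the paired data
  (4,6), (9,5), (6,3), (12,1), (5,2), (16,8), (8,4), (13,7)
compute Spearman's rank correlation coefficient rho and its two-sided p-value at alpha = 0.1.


Step 1: Rank x and y separately (midranks; no ties here).
rank(x): 4->1, 9->5, 6->3, 12->6, 5->2, 16->8, 8->4, 13->7
rank(y): 6->6, 5->5, 3->3, 1->1, 2->2, 8->8, 4->4, 7->7
Step 2: d_i = R_x(i) - R_y(i); compute d_i^2.
  (1-6)^2=25, (5-5)^2=0, (3-3)^2=0, (6-1)^2=25, (2-2)^2=0, (8-8)^2=0, (4-4)^2=0, (7-7)^2=0
sum(d^2) = 50.
Step 3: rho = 1 - 6*50 / (8*(8^2 - 1)) = 1 - 300/504 = 0.404762.
Step 4: Under H0, t = rho * sqrt((n-2)/(1-rho^2)) = 1.0842 ~ t(6).
Step 5: Two-sided p-value from the t-distribution with 6 df = 0.319889.
Step 6: alpha = 0.1. fail to reject H0.

rho = 0.4048, p = 0.319889, fail to reject H0 at alpha = 0.1.


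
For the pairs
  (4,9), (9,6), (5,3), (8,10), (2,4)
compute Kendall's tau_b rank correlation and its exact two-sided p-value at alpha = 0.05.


Step 1: Enumerate the 10 unordered pairs (i,j) with i<j and classify each by sign(x_j-x_i) * sign(y_j-y_i).
  (1,2):dx=+5,dy=-3->D; (1,3):dx=+1,dy=-6->D; (1,4):dx=+4,dy=+1->C; (1,5):dx=-2,dy=-5->C
  (2,3):dx=-4,dy=-3->C; (2,4):dx=-1,dy=+4->D; (2,5):dx=-7,dy=-2->C; (3,4):dx=+3,dy=+7->C
  (3,5):dx=-3,dy=+1->D; (4,5):dx=-6,dy=-6->C
Step 2: C = 6, D = 4, total pairs = 10.
Step 3: tau = (C - D)/(n(n-1)/2) = (6 - 4)/10 = 0.200000.
Step 4: Exact two-sided p-value (enumerate n! = 120 permutations of y under H0): p = 0.816667.
Step 5: alpha = 0.05. fail to reject H0.

tau_b = 0.2000 (C=6, D=4), p = 0.816667, fail to reject H0.


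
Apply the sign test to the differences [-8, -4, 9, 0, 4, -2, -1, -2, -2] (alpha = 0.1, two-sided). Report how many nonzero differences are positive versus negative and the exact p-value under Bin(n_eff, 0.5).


Step 1: Discard zero differences. Original n = 9; n_eff = number of nonzero differences = 8.
Nonzero differences (with sign): -8, -4, +9, +4, -2, -1, -2, -2
Step 2: Count signs: positive = 2, negative = 6.
Step 3: Under H0: P(positive) = 0.5, so the number of positives S ~ Bin(8, 0.5).
Step 4: Two-sided exact p-value = sum of Bin(8,0.5) probabilities at or below the observed probability = 0.289062.
Step 5: alpha = 0.1. fail to reject H0.

n_eff = 8, pos = 2, neg = 6, p = 0.289062, fail to reject H0.


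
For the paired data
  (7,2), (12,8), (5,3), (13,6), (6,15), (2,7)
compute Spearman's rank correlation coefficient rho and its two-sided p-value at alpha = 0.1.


Step 1: Rank x and y separately (midranks; no ties here).
rank(x): 7->4, 12->5, 5->2, 13->6, 6->3, 2->1
rank(y): 2->1, 8->5, 3->2, 6->3, 15->6, 7->4
Step 2: d_i = R_x(i) - R_y(i); compute d_i^2.
  (4-1)^2=9, (5-5)^2=0, (2-2)^2=0, (6-3)^2=9, (3-6)^2=9, (1-4)^2=9
sum(d^2) = 36.
Step 3: rho = 1 - 6*36 / (6*(6^2 - 1)) = 1 - 216/210 = -0.028571.
Step 4: Under H0, t = rho * sqrt((n-2)/(1-rho^2)) = -0.0572 ~ t(4).
Step 5: Two-sided p-value from the t-distribution with 4 df = 0.957155.
Step 6: alpha = 0.1. fail to reject H0.

rho = -0.0286, p = 0.957155, fail to reject H0 at alpha = 0.1.


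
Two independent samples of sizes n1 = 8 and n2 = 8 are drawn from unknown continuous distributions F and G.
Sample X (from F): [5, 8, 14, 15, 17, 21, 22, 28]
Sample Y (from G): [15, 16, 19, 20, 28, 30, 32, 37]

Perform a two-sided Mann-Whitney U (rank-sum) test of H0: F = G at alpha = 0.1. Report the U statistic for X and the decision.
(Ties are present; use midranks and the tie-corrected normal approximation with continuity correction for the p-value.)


Step 1: Combine and sort all 16 observations; assign midranks.
sorted (value, group): (5,X), (8,X), (14,X), (15,X), (15,Y), (16,Y), (17,X), (19,Y), (20,Y), (21,X), (22,X), (28,X), (28,Y), (30,Y), (32,Y), (37,Y)
ranks: 5->1, 8->2, 14->3, 15->4.5, 15->4.5, 16->6, 17->7, 19->8, 20->9, 21->10, 22->11, 28->12.5, 28->12.5, 30->14, 32->15, 37->16
Step 2: Rank sum for X: R1 = 1 + 2 + 3 + 4.5 + 7 + 10 + 11 + 12.5 = 51.
Step 3: U_X = R1 - n1(n1+1)/2 = 51 - 8*9/2 = 51 - 36 = 15.
       U_Y = n1*n2 - U_X = 64 - 15 = 49.
Step 4: Ties are present, so use the tie-corrected normal approximation (with continuity correction) for the p-value.
Step 5: p-value = 0.082670; compare to alpha = 0.1. reject H0.

U_X = 15, p = 0.082670, reject H0 at alpha = 0.1.


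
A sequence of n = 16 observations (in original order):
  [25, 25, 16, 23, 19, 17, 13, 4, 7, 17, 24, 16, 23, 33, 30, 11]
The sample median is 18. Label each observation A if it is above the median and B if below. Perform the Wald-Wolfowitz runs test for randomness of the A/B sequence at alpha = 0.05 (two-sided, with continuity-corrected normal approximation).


Step 1: Compute median = 18; label A = above, B = below.
Labels in order: AABAABBBBBABAAAB  (n_A = 8, n_B = 8)
Step 2: Count runs R = 8.
Step 3: Under H0 (random ordering), E[R] = 2*n_A*n_B/(n_A+n_B) + 1 = 2*8*8/16 + 1 = 9.0000.
        Var[R] = 2*n_A*n_B*(2*n_A*n_B - n_A - n_B) / ((n_A+n_B)^2 * (n_A+n_B-1)) = 14336/3840 = 3.7333.
        SD[R] = 1.9322.
Step 4: Continuity-corrected z = (R + 0.5 - E[R]) / SD[R] = (8 + 0.5 - 9.0000) / 1.9322 = -0.2588.
Step 5: Two-sided p-value via normal approximation = 2*(1 - Phi(|z|)) = 0.795809.
Step 6: alpha = 0.05. fail to reject H0.

R = 8, z = -0.2588, p = 0.795809, fail to reject H0.


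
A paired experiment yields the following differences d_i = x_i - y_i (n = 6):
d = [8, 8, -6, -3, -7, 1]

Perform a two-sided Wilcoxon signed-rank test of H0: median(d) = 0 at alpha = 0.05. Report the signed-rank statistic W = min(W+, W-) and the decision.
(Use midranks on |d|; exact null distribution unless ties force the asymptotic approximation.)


Step 1: Drop any zero differences (none here) and take |d_i|.
|d| = [8, 8, 6, 3, 7, 1]
Step 2: Midrank |d_i| (ties get averaged ranks).
ranks: |8|->5.5, |8|->5.5, |6|->3, |3|->2, |7|->4, |1|->1
Step 3: Attach original signs; sum ranks with positive sign and with negative sign.
W+ = 5.5 + 5.5 + 1 = 12
W- = 3 + 2 + 4 = 9
(Check: W+ + W- = 21 should equal n(n+1)/2 = 21.)
Step 4: Test statistic W = min(W+, W-) = 9.
Step 5: Ties in |d|, so use the tie-corrected normal approximation.
        E[W] = n(n+1)/4 = 6*7/4 = 10.5.
        Tie groups: |d|=8 (t=2); sum(t^3 - t) = 6.
        Var[W] = n(n+1)(2n+1)/24 - sum(t^3-t)/48 = 546/24 - 6/48 = 22.625.
        z = (W - E[W]) / sqrt(Var[W]) = (9 - 10.5) / 4.7566 = -0.3154.
        Two-sided p = 2*Phi(z) = 0.752494.
Step 6: alpha = 0.05. fail to reject H0.

W+ = 12, W- = 9, W = min = 9, p = 0.752494, fail to reject H0.


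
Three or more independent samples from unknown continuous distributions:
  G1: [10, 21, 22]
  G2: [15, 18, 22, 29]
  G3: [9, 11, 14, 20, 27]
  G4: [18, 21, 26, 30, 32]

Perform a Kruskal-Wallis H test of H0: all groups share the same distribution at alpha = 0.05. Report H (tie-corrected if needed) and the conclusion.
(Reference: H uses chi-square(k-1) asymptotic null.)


Step 1: Combine all N = 17 observations and assign midranks.
sorted (value, group, rank): (9,G3,1), (10,G1,2), (11,G3,3), (14,G3,4), (15,G2,5), (18,G2,6.5), (18,G4,6.5), (20,G3,8), (21,G1,9.5), (21,G4,9.5), (22,G1,11.5), (22,G2,11.5), (26,G4,13), (27,G3,14), (29,G2,15), (30,G4,16), (32,G4,17)
Step 2: Sum ranks within each group.
R_1 = 23 (n_1 = 3)
R_2 = 38 (n_2 = 4)
R_3 = 30 (n_3 = 5)
R_4 = 62 (n_4 = 5)
Step 3: H = 12/(N(N+1)) * sum(R_i^2/n_i) - 3(N+1)
     = 12/(17*18) * (23^2/3 + 38^2/4 + 30^2/5 + 62^2/5) - 3*18
     = 0.039216 * 1486.13 - 54
     = 4.279739.
Step 4: Ties present; correction factor C = 1 - 18/(17^3 - 17) = 0.996324. Corrected H = 4.279739 / 0.996324 = 4.295531.
Step 5: Under H0, H ~ chi^2(3); p-value = 0.231270.
Step 6: alpha = 0.05. fail to reject H0.

H = 4.2955, df = 3, p = 0.231270, fail to reject H0.


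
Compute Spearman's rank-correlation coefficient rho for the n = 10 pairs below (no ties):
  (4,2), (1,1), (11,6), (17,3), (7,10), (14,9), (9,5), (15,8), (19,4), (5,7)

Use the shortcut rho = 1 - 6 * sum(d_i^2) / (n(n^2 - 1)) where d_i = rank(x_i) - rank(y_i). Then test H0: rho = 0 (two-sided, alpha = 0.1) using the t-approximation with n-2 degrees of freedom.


Step 1: Rank x and y separately (midranks; no ties here).
rank(x): 4->2, 1->1, 11->6, 17->9, 7->4, 14->7, 9->5, 15->8, 19->10, 5->3
rank(y): 2->2, 1->1, 6->6, 3->3, 10->10, 9->9, 5->5, 8->8, 4->4, 7->7
Step 2: d_i = R_x(i) - R_y(i); compute d_i^2.
  (2-2)^2=0, (1-1)^2=0, (6-6)^2=0, (9-3)^2=36, (4-10)^2=36, (7-9)^2=4, (5-5)^2=0, (8-8)^2=0, (10-4)^2=36, (3-7)^2=16
sum(d^2) = 128.
Step 3: rho = 1 - 6*128 / (10*(10^2 - 1)) = 1 - 768/990 = 0.224242.
Step 4: Under H0, t = rho * sqrt((n-2)/(1-rho^2)) = 0.6508 ~ t(8).
Step 5: Two-sided p-value from the t-distribution with 8 df = 0.533401.
Step 6: alpha = 0.1. fail to reject H0.

rho = 0.2242, p = 0.533401, fail to reject H0 at alpha = 0.1.


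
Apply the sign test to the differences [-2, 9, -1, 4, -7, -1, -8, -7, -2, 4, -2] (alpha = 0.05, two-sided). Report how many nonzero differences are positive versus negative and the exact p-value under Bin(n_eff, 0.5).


Step 1: Discard zero differences. Original n = 11; n_eff = number of nonzero differences = 11.
Nonzero differences (with sign): -2, +9, -1, +4, -7, -1, -8, -7, -2, +4, -2
Step 2: Count signs: positive = 3, negative = 8.
Step 3: Under H0: P(positive) = 0.5, so the number of positives S ~ Bin(11, 0.5).
Step 4: Two-sided exact p-value = sum of Bin(11,0.5) probabilities at or below the observed probability = 0.226562.
Step 5: alpha = 0.05. fail to reject H0.

n_eff = 11, pos = 3, neg = 8, p = 0.226562, fail to reject H0.


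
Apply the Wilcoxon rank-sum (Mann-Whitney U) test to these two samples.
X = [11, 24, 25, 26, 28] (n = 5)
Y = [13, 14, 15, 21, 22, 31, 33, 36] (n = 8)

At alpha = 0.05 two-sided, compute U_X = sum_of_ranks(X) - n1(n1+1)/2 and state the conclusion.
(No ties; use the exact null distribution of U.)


Step 1: Combine and sort all 13 observations; assign midranks.
sorted (value, group): (11,X), (13,Y), (14,Y), (15,Y), (21,Y), (22,Y), (24,X), (25,X), (26,X), (28,X), (31,Y), (33,Y), (36,Y)
ranks: 11->1, 13->2, 14->3, 15->4, 21->5, 22->6, 24->7, 25->8, 26->9, 28->10, 31->11, 33->12, 36->13
Step 2: Rank sum for X: R1 = 1 + 7 + 8 + 9 + 10 = 35.
Step 3: U_X = R1 - n1(n1+1)/2 = 35 - 5*6/2 = 35 - 15 = 20.
       U_Y = n1*n2 - U_X = 40 - 20 = 20.
Step 4: No ties, so the exact null distribution of U (based on enumerating the C(13,5) = 1287 equally likely rank assignments) gives the two-sided p-value.
Step 5: p-value = 1.000000; compare to alpha = 0.05. fail to reject H0.

U_X = 20, p = 1.000000, fail to reject H0 at alpha = 0.05.


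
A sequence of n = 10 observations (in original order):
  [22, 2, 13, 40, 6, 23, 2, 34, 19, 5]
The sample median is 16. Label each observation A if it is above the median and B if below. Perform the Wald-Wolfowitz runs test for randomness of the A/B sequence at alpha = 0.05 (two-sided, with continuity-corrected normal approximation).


Step 1: Compute median = 16; label A = above, B = below.
Labels in order: ABBABABAAB  (n_A = 5, n_B = 5)
Step 2: Count runs R = 8.
Step 3: Under H0 (random ordering), E[R] = 2*n_A*n_B/(n_A+n_B) + 1 = 2*5*5/10 + 1 = 6.0000.
        Var[R] = 2*n_A*n_B*(2*n_A*n_B - n_A - n_B) / ((n_A+n_B)^2 * (n_A+n_B-1)) = 2000/900 = 2.2222.
        SD[R] = 1.4907.
Step 4: Continuity-corrected z = (R - 0.5 - E[R]) / SD[R] = (8 - 0.5 - 6.0000) / 1.4907 = 1.0062.
Step 5: Two-sided p-value via normal approximation = 2*(1 - Phi(|z|)) = 0.314305.
Step 6: alpha = 0.05. fail to reject H0.

R = 8, z = 1.0062, p = 0.314305, fail to reject H0.


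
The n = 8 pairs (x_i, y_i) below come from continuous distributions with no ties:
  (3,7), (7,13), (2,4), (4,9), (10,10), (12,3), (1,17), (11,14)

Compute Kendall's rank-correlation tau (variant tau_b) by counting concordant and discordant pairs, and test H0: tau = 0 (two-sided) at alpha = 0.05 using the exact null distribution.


Step 1: Enumerate the 28 unordered pairs (i,j) with i<j and classify each by sign(x_j-x_i) * sign(y_j-y_i).
  (1,2):dx=+4,dy=+6->C; (1,3):dx=-1,dy=-3->C; (1,4):dx=+1,dy=+2->C; (1,5):dx=+7,dy=+3->C
  (1,6):dx=+9,dy=-4->D; (1,7):dx=-2,dy=+10->D; (1,8):dx=+8,dy=+7->C; (2,3):dx=-5,dy=-9->C
  (2,4):dx=-3,dy=-4->C; (2,5):dx=+3,dy=-3->D; (2,6):dx=+5,dy=-10->D; (2,7):dx=-6,dy=+4->D
  (2,8):dx=+4,dy=+1->C; (3,4):dx=+2,dy=+5->C; (3,5):dx=+8,dy=+6->C; (3,6):dx=+10,dy=-1->D
  (3,7):dx=-1,dy=+13->D; (3,8):dx=+9,dy=+10->C; (4,5):dx=+6,dy=+1->C; (4,6):dx=+8,dy=-6->D
  (4,7):dx=-3,dy=+8->D; (4,8):dx=+7,dy=+5->C; (5,6):dx=+2,dy=-7->D; (5,7):dx=-9,dy=+7->D
  (5,8):dx=+1,dy=+4->C; (6,7):dx=-11,dy=+14->D; (6,8):dx=-1,dy=+11->D; (7,8):dx=+10,dy=-3->D
Step 2: C = 14, D = 14, total pairs = 28.
Step 3: tau = (C - D)/(n(n-1)/2) = (14 - 14)/28 = 0.000000.
Step 4: Exact two-sided p-value (enumerate n! = 40320 permutations of y under H0): p = 1.000000.
Step 5: alpha = 0.05. fail to reject H0.

tau_b = 0.0000 (C=14, D=14), p = 1.000000, fail to reject H0.


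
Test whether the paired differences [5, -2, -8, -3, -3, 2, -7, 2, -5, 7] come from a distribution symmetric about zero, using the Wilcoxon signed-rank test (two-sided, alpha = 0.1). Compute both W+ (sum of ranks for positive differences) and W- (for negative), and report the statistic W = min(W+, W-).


Step 1: Drop any zero differences (none here) and take |d_i|.
|d| = [5, 2, 8, 3, 3, 2, 7, 2, 5, 7]
Step 2: Midrank |d_i| (ties get averaged ranks).
ranks: |5|->6.5, |2|->2, |8|->10, |3|->4.5, |3|->4.5, |2|->2, |7|->8.5, |2|->2, |5|->6.5, |7|->8.5
Step 3: Attach original signs; sum ranks with positive sign and with negative sign.
W+ = 6.5 + 2 + 2 + 8.5 = 19
W- = 2 + 10 + 4.5 + 4.5 + 8.5 + 6.5 = 36
(Check: W+ + W- = 55 should equal n(n+1)/2 = 55.)
Step 4: Test statistic W = min(W+, W-) = 19.
Step 5: Ties in |d|, so use the tie-corrected normal approximation.
        E[W] = n(n+1)/4 = 10*11/4 = 27.5.
        Tie groups: |d|=2 (t=3), |d|=3 (t=2), |d|=5 (t=2), |d|=7 (t=2); sum(t^3 - t) = 42.
        Var[W] = n(n+1)(2n+1)/24 - sum(t^3-t)/48 = 2310/24 - 42/48 = 95.375.
        z = (W - E[W]) / sqrt(Var[W]) = (19 - 27.5) / 9.7660 = -0.8704.
        Two-sided p = 2*Phi(z) = 0.384101.
Step 6: alpha = 0.1. fail to reject H0.

W+ = 19, W- = 36, W = min = 19, p = 0.384101, fail to reject H0.


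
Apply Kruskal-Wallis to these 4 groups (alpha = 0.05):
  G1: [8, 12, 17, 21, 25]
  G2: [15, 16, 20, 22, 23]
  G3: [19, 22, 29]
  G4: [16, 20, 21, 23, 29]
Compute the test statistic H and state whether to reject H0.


Step 1: Combine all N = 18 observations and assign midranks.
sorted (value, group, rank): (8,G1,1), (12,G1,2), (15,G2,3), (16,G2,4.5), (16,G4,4.5), (17,G1,6), (19,G3,7), (20,G2,8.5), (20,G4,8.5), (21,G1,10.5), (21,G4,10.5), (22,G2,12.5), (22,G3,12.5), (23,G2,14.5), (23,G4,14.5), (25,G1,16), (29,G3,17.5), (29,G4,17.5)
Step 2: Sum ranks within each group.
R_1 = 35.5 (n_1 = 5)
R_2 = 43 (n_2 = 5)
R_3 = 37 (n_3 = 3)
R_4 = 55.5 (n_4 = 5)
Step 3: H = 12/(N(N+1)) * sum(R_i^2/n_i) - 3(N+1)
     = 12/(18*19) * (35.5^2/5 + 43^2/5 + 37^2/3 + 55.5^2/5) - 3*19
     = 0.035088 * 1694.23 - 57
     = 2.446784.
Step 4: Ties present; correction factor C = 1 - 36/(18^3 - 18) = 0.993808. Corrected H = 2.446784 / 0.993808 = 2.462028.
Step 5: Under H0, H ~ chi^2(3); p-value = 0.482193.
Step 6: alpha = 0.05. fail to reject H0.

H = 2.4620, df = 3, p = 0.482193, fail to reject H0.


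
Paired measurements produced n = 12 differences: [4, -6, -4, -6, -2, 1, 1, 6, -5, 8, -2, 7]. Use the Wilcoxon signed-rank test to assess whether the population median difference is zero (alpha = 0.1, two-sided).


Step 1: Drop any zero differences (none here) and take |d_i|.
|d| = [4, 6, 4, 6, 2, 1, 1, 6, 5, 8, 2, 7]
Step 2: Midrank |d_i| (ties get averaged ranks).
ranks: |4|->5.5, |6|->9, |4|->5.5, |6|->9, |2|->3.5, |1|->1.5, |1|->1.5, |6|->9, |5|->7, |8|->12, |2|->3.5, |7|->11
Step 3: Attach original signs; sum ranks with positive sign and with negative sign.
W+ = 5.5 + 1.5 + 1.5 + 9 + 12 + 11 = 40.5
W- = 9 + 5.5 + 9 + 3.5 + 7 + 3.5 = 37.5
(Check: W+ + W- = 78 should equal n(n+1)/2 = 78.)
Step 4: Test statistic W = min(W+, W-) = 37.5.
Step 5: Ties in |d|, so use the tie-corrected normal approximation.
        E[W] = n(n+1)/4 = 12*13/4 = 39.
        Tie groups: |d|=1 (t=2), |d|=2 (t=2), |d|=4 (t=2), |d|=6 (t=3); sum(t^3 - t) = 42.
        Var[W] = n(n+1)(2n+1)/24 - sum(t^3-t)/48 = 3900/24 - 42/48 = 161.625.
        z = (W - E[W]) / sqrt(Var[W]) = (37.5 - 39) / 12.7132 = -0.1180.
        Two-sided p = 2*Phi(z) = 0.906077.
Step 6: alpha = 0.1. fail to reject H0.

W+ = 40.5, W- = 37.5, W = min = 37.5, p = 0.906077, fail to reject H0.


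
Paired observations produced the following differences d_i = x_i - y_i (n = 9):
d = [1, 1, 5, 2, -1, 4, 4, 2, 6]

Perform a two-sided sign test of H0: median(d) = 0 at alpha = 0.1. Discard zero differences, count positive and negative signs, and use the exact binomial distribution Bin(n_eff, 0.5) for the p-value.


Step 1: Discard zero differences. Original n = 9; n_eff = number of nonzero differences = 9.
Nonzero differences (with sign): +1, +1, +5, +2, -1, +4, +4, +2, +6
Step 2: Count signs: positive = 8, negative = 1.
Step 3: Under H0: P(positive) = 0.5, so the number of positives S ~ Bin(9, 0.5).
Step 4: Two-sided exact p-value = sum of Bin(9,0.5) probabilities at or below the observed probability = 0.039062.
Step 5: alpha = 0.1. reject H0.

n_eff = 9, pos = 8, neg = 1, p = 0.039062, reject H0.


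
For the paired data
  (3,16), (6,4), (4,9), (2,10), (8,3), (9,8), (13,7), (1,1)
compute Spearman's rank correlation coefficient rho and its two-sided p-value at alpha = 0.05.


Step 1: Rank x and y separately (midranks; no ties here).
rank(x): 3->3, 6->5, 4->4, 2->2, 8->6, 9->7, 13->8, 1->1
rank(y): 16->8, 4->3, 9->6, 10->7, 3->2, 8->5, 7->4, 1->1
Step 2: d_i = R_x(i) - R_y(i); compute d_i^2.
  (3-8)^2=25, (5-3)^2=4, (4-6)^2=4, (2-7)^2=25, (6-2)^2=16, (7-5)^2=4, (8-4)^2=16, (1-1)^2=0
sum(d^2) = 94.
Step 3: rho = 1 - 6*94 / (8*(8^2 - 1)) = 1 - 564/504 = -0.119048.
Step 4: Under H0, t = rho * sqrt((n-2)/(1-rho^2)) = -0.2937 ~ t(6).
Step 5: Two-sided p-value from the t-distribution with 6 df = 0.778886.
Step 6: alpha = 0.05. fail to reject H0.

rho = -0.1190, p = 0.778886, fail to reject H0 at alpha = 0.05.


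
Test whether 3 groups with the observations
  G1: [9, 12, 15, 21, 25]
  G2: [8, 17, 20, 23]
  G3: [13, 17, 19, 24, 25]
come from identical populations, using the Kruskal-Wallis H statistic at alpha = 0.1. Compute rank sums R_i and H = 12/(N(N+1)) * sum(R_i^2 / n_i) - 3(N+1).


Step 1: Combine all N = 14 observations and assign midranks.
sorted (value, group, rank): (8,G2,1), (9,G1,2), (12,G1,3), (13,G3,4), (15,G1,5), (17,G2,6.5), (17,G3,6.5), (19,G3,8), (20,G2,9), (21,G1,10), (23,G2,11), (24,G3,12), (25,G1,13.5), (25,G3,13.5)
Step 2: Sum ranks within each group.
R_1 = 33.5 (n_1 = 5)
R_2 = 27.5 (n_2 = 4)
R_3 = 44 (n_3 = 5)
Step 3: H = 12/(N(N+1)) * sum(R_i^2/n_i) - 3(N+1)
     = 12/(14*15) * (33.5^2/5 + 27.5^2/4 + 44^2/5) - 3*15
     = 0.057143 * 800.712 - 45
     = 0.755000.
Step 4: Ties present; correction factor C = 1 - 12/(14^3 - 14) = 0.995604. Corrected H = 0.755000 / 0.995604 = 0.758333.
Step 5: Under H0, H ~ chi^2(2); p-value = 0.684432.
Step 6: alpha = 0.1. fail to reject H0.

H = 0.7583, df = 2, p = 0.684432, fail to reject H0.


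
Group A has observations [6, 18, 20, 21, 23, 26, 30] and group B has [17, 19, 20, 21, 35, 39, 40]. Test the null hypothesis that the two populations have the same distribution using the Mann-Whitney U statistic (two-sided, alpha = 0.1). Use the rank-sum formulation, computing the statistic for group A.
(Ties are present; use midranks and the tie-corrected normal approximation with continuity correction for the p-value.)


Step 1: Combine and sort all 14 observations; assign midranks.
sorted (value, group): (6,X), (17,Y), (18,X), (19,Y), (20,X), (20,Y), (21,X), (21,Y), (23,X), (26,X), (30,X), (35,Y), (39,Y), (40,Y)
ranks: 6->1, 17->2, 18->3, 19->4, 20->5.5, 20->5.5, 21->7.5, 21->7.5, 23->9, 26->10, 30->11, 35->12, 39->13, 40->14
Step 2: Rank sum for X: R1 = 1 + 3 + 5.5 + 7.5 + 9 + 10 + 11 = 47.
Step 3: U_X = R1 - n1(n1+1)/2 = 47 - 7*8/2 = 47 - 28 = 19.
       U_Y = n1*n2 - U_X = 49 - 19 = 30.
Step 4: Ties are present, so use the tie-corrected normal approximation (with continuity correction) for the p-value.
Step 5: p-value = 0.521987; compare to alpha = 0.1. fail to reject H0.

U_X = 19, p = 0.521987, fail to reject H0 at alpha = 0.1.


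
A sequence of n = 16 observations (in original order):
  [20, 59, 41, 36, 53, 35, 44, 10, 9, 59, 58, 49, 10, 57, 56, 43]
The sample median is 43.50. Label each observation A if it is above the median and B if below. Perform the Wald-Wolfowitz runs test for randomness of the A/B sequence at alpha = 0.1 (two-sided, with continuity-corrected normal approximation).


Step 1: Compute median = 43.50; label A = above, B = below.
Labels in order: BABBABABBAAABAAB  (n_A = 8, n_B = 8)
Step 2: Count runs R = 11.
Step 3: Under H0 (random ordering), E[R] = 2*n_A*n_B/(n_A+n_B) + 1 = 2*8*8/16 + 1 = 9.0000.
        Var[R] = 2*n_A*n_B*(2*n_A*n_B - n_A - n_B) / ((n_A+n_B)^2 * (n_A+n_B-1)) = 14336/3840 = 3.7333.
        SD[R] = 1.9322.
Step 4: Continuity-corrected z = (R - 0.5 - E[R]) / SD[R] = (11 - 0.5 - 9.0000) / 1.9322 = 0.7763.
Step 5: Two-sided p-value via normal approximation = 2*(1 - Phi(|z|)) = 0.437558.
Step 6: alpha = 0.1. fail to reject H0.

R = 11, z = 0.7763, p = 0.437558, fail to reject H0.


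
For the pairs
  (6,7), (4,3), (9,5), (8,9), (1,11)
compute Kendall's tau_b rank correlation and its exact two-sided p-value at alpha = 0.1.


Step 1: Enumerate the 10 unordered pairs (i,j) with i<j and classify each by sign(x_j-x_i) * sign(y_j-y_i).
  (1,2):dx=-2,dy=-4->C; (1,3):dx=+3,dy=-2->D; (1,4):dx=+2,dy=+2->C; (1,5):dx=-5,dy=+4->D
  (2,3):dx=+5,dy=+2->C; (2,4):dx=+4,dy=+6->C; (2,5):dx=-3,dy=+8->D; (3,4):dx=-1,dy=+4->D
  (3,5):dx=-8,dy=+6->D; (4,5):dx=-7,dy=+2->D
Step 2: C = 4, D = 6, total pairs = 10.
Step 3: tau = (C - D)/(n(n-1)/2) = (4 - 6)/10 = -0.200000.
Step 4: Exact two-sided p-value (enumerate n! = 120 permutations of y under H0): p = 0.816667.
Step 5: alpha = 0.1. fail to reject H0.

tau_b = -0.2000 (C=4, D=6), p = 0.816667, fail to reject H0.


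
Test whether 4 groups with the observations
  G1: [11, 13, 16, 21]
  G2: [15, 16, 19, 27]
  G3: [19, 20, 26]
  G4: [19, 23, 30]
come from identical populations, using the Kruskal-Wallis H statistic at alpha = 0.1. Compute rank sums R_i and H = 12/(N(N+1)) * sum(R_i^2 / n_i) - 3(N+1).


Step 1: Combine all N = 14 observations and assign midranks.
sorted (value, group, rank): (11,G1,1), (13,G1,2), (15,G2,3), (16,G1,4.5), (16,G2,4.5), (19,G2,7), (19,G3,7), (19,G4,7), (20,G3,9), (21,G1,10), (23,G4,11), (26,G3,12), (27,G2,13), (30,G4,14)
Step 2: Sum ranks within each group.
R_1 = 17.5 (n_1 = 4)
R_2 = 27.5 (n_2 = 4)
R_3 = 28 (n_3 = 3)
R_4 = 32 (n_4 = 3)
Step 3: H = 12/(N(N+1)) * sum(R_i^2/n_i) - 3(N+1)
     = 12/(14*15) * (17.5^2/4 + 27.5^2/4 + 28^2/3 + 32^2/3) - 3*15
     = 0.057143 * 868.292 - 45
     = 4.616667.
Step 4: Ties present; correction factor C = 1 - 30/(14^3 - 14) = 0.989011. Corrected H = 4.616667 / 0.989011 = 4.667963.
Step 5: Under H0, H ~ chi^2(3); p-value = 0.197789.
Step 6: alpha = 0.1. fail to reject H0.

H = 4.6680, df = 3, p = 0.197789, fail to reject H0.


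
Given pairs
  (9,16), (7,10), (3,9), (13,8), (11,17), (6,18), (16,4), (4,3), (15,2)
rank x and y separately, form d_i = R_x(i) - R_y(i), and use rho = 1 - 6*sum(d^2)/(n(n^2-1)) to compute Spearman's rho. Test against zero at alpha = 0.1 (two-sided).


Step 1: Rank x and y separately (midranks; no ties here).
rank(x): 9->5, 7->4, 3->1, 13->7, 11->6, 6->3, 16->9, 4->2, 15->8
rank(y): 16->7, 10->6, 9->5, 8->4, 17->8, 18->9, 4->3, 3->2, 2->1
Step 2: d_i = R_x(i) - R_y(i); compute d_i^2.
  (5-7)^2=4, (4-6)^2=4, (1-5)^2=16, (7-4)^2=9, (6-8)^2=4, (3-9)^2=36, (9-3)^2=36, (2-2)^2=0, (8-1)^2=49
sum(d^2) = 158.
Step 3: rho = 1 - 6*158 / (9*(9^2 - 1)) = 1 - 948/720 = -0.316667.
Step 4: Under H0, t = rho * sqrt((n-2)/(1-rho^2)) = -0.8833 ~ t(7).
Step 5: Two-sided p-value from the t-distribution with 7 df = 0.406397.
Step 6: alpha = 0.1. fail to reject H0.

rho = -0.3167, p = 0.406397, fail to reject H0 at alpha = 0.1.


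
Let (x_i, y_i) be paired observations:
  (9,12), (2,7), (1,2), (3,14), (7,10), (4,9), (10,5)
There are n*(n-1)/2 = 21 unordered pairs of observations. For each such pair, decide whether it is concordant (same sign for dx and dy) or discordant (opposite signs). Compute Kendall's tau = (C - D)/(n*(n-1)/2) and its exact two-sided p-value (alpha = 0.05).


Step 1: Enumerate the 21 unordered pairs (i,j) with i<j and classify each by sign(x_j-x_i) * sign(y_j-y_i).
  (1,2):dx=-7,dy=-5->C; (1,3):dx=-8,dy=-10->C; (1,4):dx=-6,dy=+2->D; (1,5):dx=-2,dy=-2->C
  (1,6):dx=-5,dy=-3->C; (1,7):dx=+1,dy=-7->D; (2,3):dx=-1,dy=-5->C; (2,4):dx=+1,dy=+7->C
  (2,5):dx=+5,dy=+3->C; (2,6):dx=+2,dy=+2->C; (2,7):dx=+8,dy=-2->D; (3,4):dx=+2,dy=+12->C
  (3,5):dx=+6,dy=+8->C; (3,6):dx=+3,dy=+7->C; (3,7):dx=+9,dy=+3->C; (4,5):dx=+4,dy=-4->D
  (4,6):dx=+1,dy=-5->D; (4,7):dx=+7,dy=-9->D; (5,6):dx=-3,dy=-1->C; (5,7):dx=+3,dy=-5->D
  (6,7):dx=+6,dy=-4->D
Step 2: C = 13, D = 8, total pairs = 21.
Step 3: tau = (C - D)/(n(n-1)/2) = (13 - 8)/21 = 0.238095.
Step 4: Exact two-sided p-value (enumerate n! = 5040 permutations of y under H0): p = 0.561905.
Step 5: alpha = 0.05. fail to reject H0.

tau_b = 0.2381 (C=13, D=8), p = 0.561905, fail to reject H0.


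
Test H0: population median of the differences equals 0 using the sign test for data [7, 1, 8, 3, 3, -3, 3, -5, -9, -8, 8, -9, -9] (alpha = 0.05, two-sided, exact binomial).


Step 1: Discard zero differences. Original n = 13; n_eff = number of nonzero differences = 13.
Nonzero differences (with sign): +7, +1, +8, +3, +3, -3, +3, -5, -9, -8, +8, -9, -9
Step 2: Count signs: positive = 7, negative = 6.
Step 3: Under H0: P(positive) = 0.5, so the number of positives S ~ Bin(13, 0.5).
Step 4: Two-sided exact p-value = sum of Bin(13,0.5) probabilities at or below the observed probability = 1.000000.
Step 5: alpha = 0.05. fail to reject H0.

n_eff = 13, pos = 7, neg = 6, p = 1.000000, fail to reject H0.


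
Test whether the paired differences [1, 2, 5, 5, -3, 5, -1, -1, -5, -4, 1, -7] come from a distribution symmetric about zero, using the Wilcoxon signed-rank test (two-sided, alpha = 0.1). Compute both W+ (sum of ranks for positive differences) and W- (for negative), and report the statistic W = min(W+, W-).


Step 1: Drop any zero differences (none here) and take |d_i|.
|d| = [1, 2, 5, 5, 3, 5, 1, 1, 5, 4, 1, 7]
Step 2: Midrank |d_i| (ties get averaged ranks).
ranks: |1|->2.5, |2|->5, |5|->9.5, |5|->9.5, |3|->6, |5|->9.5, |1|->2.5, |1|->2.5, |5|->9.5, |4|->7, |1|->2.5, |7|->12
Step 3: Attach original signs; sum ranks with positive sign and with negative sign.
W+ = 2.5 + 5 + 9.5 + 9.5 + 9.5 + 2.5 = 38.5
W- = 6 + 2.5 + 2.5 + 9.5 + 7 + 12 = 39.5
(Check: W+ + W- = 78 should equal n(n+1)/2 = 78.)
Step 4: Test statistic W = min(W+, W-) = 38.5.
Step 5: Ties in |d|, so use the tie-corrected normal approximation.
        E[W] = n(n+1)/4 = 12*13/4 = 39.
        Tie groups: |d|=1 (t=4), |d|=5 (t=4); sum(t^3 - t) = 120.
        Var[W] = n(n+1)(2n+1)/24 - sum(t^3-t)/48 = 3900/24 - 120/48 = 160.
        z = (W - E[W]) / sqrt(Var[W]) = (38.5 - 39) / 12.6491 = -0.0395.
        Two-sided p = 2*Phi(z) = 0.968469.
Step 6: alpha = 0.1. fail to reject H0.

W+ = 38.5, W- = 39.5, W = min = 38.5, p = 0.968469, fail to reject H0.


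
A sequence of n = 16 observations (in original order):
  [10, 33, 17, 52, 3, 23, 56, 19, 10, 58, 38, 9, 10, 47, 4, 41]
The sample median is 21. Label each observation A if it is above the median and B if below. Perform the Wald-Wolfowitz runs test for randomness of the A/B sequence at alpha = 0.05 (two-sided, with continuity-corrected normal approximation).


Step 1: Compute median = 21; label A = above, B = below.
Labels in order: BABABAABBAABBABA  (n_A = 8, n_B = 8)
Step 2: Count runs R = 12.
Step 3: Under H0 (random ordering), E[R] = 2*n_A*n_B/(n_A+n_B) + 1 = 2*8*8/16 + 1 = 9.0000.
        Var[R] = 2*n_A*n_B*(2*n_A*n_B - n_A - n_B) / ((n_A+n_B)^2 * (n_A+n_B-1)) = 14336/3840 = 3.7333.
        SD[R] = 1.9322.
Step 4: Continuity-corrected z = (R - 0.5 - E[R]) / SD[R] = (12 - 0.5 - 9.0000) / 1.9322 = 1.2939.
Step 5: Two-sided p-value via normal approximation = 2*(1 - Phi(|z|)) = 0.195709.
Step 6: alpha = 0.05. fail to reject H0.

R = 12, z = 1.2939, p = 0.195709, fail to reject H0.


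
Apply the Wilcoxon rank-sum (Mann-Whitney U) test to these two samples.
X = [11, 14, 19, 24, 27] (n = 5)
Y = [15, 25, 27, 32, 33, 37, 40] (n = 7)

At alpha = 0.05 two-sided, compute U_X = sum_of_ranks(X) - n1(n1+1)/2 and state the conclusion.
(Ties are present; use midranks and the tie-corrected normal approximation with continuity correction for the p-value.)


Step 1: Combine and sort all 12 observations; assign midranks.
sorted (value, group): (11,X), (14,X), (15,Y), (19,X), (24,X), (25,Y), (27,X), (27,Y), (32,Y), (33,Y), (37,Y), (40,Y)
ranks: 11->1, 14->2, 15->3, 19->4, 24->5, 25->6, 27->7.5, 27->7.5, 32->9, 33->10, 37->11, 40->12
Step 2: Rank sum for X: R1 = 1 + 2 + 4 + 5 + 7.5 = 19.5.
Step 3: U_X = R1 - n1(n1+1)/2 = 19.5 - 5*6/2 = 19.5 - 15 = 4.5.
       U_Y = n1*n2 - U_X = 35 - 4.5 = 30.5.
Step 4: Ties are present, so use the tie-corrected normal approximation (with continuity correction) for the p-value.
Step 5: p-value = 0.041997; compare to alpha = 0.05. reject H0.

U_X = 4.5, p = 0.041997, reject H0 at alpha = 0.05.


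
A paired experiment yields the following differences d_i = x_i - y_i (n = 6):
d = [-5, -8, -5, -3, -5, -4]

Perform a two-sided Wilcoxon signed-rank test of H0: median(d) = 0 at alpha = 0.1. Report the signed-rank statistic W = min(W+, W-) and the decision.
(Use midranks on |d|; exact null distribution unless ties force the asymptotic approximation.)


Step 1: Drop any zero differences (none here) and take |d_i|.
|d| = [5, 8, 5, 3, 5, 4]
Step 2: Midrank |d_i| (ties get averaged ranks).
ranks: |5|->4, |8|->6, |5|->4, |3|->1, |5|->4, |4|->2
Step 3: Attach original signs; sum ranks with positive sign and with negative sign.
W+ = 0 = 0
W- = 4 + 6 + 4 + 1 + 4 + 2 = 21
(Check: W+ + W- = 21 should equal n(n+1)/2 = 21.)
Step 4: Test statistic W = min(W+, W-) = 0.
Step 5: Ties in |d|, so use the tie-corrected normal approximation.
        E[W] = n(n+1)/4 = 6*7/4 = 10.5.
        Tie groups: |d|=5 (t=3); sum(t^3 - t) = 24.
        Var[W] = n(n+1)(2n+1)/24 - sum(t^3-t)/48 = 546/24 - 24/48 = 22.25.
        z = (W - E[W]) / sqrt(Var[W]) = (0 - 10.5) / 4.7170 = -2.2260.
        Two-sided p = 2*Phi(z) = 0.026014.
Step 6: alpha = 0.1. reject H0.

W+ = 0, W- = 21, W = min = 0, p = 0.026014, reject H0.


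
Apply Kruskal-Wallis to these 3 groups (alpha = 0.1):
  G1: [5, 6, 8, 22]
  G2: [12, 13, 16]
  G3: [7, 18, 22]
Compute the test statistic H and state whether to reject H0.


Step 1: Combine all N = 10 observations and assign midranks.
sorted (value, group, rank): (5,G1,1), (6,G1,2), (7,G3,3), (8,G1,4), (12,G2,5), (13,G2,6), (16,G2,7), (18,G3,8), (22,G1,9.5), (22,G3,9.5)
Step 2: Sum ranks within each group.
R_1 = 16.5 (n_1 = 4)
R_2 = 18 (n_2 = 3)
R_3 = 20.5 (n_3 = 3)
Step 3: H = 12/(N(N+1)) * sum(R_i^2/n_i) - 3(N+1)
     = 12/(10*11) * (16.5^2/4 + 18^2/3 + 20.5^2/3) - 3*11
     = 0.109091 * 316.146 - 33
     = 1.488636.
Step 4: Ties present; correction factor C = 1 - 6/(10^3 - 10) = 0.993939. Corrected H = 1.488636 / 0.993939 = 1.497713.
Step 5: Under H0, H ~ chi^2(2); p-value = 0.472907.
Step 6: alpha = 0.1. fail to reject H0.

H = 1.4977, df = 2, p = 0.472907, fail to reject H0.


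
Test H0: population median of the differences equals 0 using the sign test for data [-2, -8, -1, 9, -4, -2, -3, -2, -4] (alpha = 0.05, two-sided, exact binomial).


Step 1: Discard zero differences. Original n = 9; n_eff = number of nonzero differences = 9.
Nonzero differences (with sign): -2, -8, -1, +9, -4, -2, -3, -2, -4
Step 2: Count signs: positive = 1, negative = 8.
Step 3: Under H0: P(positive) = 0.5, so the number of positives S ~ Bin(9, 0.5).
Step 4: Two-sided exact p-value = sum of Bin(9,0.5) probabilities at or below the observed probability = 0.039062.
Step 5: alpha = 0.05. reject H0.

n_eff = 9, pos = 1, neg = 8, p = 0.039062, reject H0.


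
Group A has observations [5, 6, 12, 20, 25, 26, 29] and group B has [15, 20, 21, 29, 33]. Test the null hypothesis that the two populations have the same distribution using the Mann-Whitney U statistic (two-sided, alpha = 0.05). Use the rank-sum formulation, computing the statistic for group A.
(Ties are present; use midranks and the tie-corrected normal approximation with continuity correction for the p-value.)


Step 1: Combine and sort all 12 observations; assign midranks.
sorted (value, group): (5,X), (6,X), (12,X), (15,Y), (20,X), (20,Y), (21,Y), (25,X), (26,X), (29,X), (29,Y), (33,Y)
ranks: 5->1, 6->2, 12->3, 15->4, 20->5.5, 20->5.5, 21->7, 25->8, 26->9, 29->10.5, 29->10.5, 33->12
Step 2: Rank sum for X: R1 = 1 + 2 + 3 + 5.5 + 8 + 9 + 10.5 = 39.
Step 3: U_X = R1 - n1(n1+1)/2 = 39 - 7*8/2 = 39 - 28 = 11.
       U_Y = n1*n2 - U_X = 35 - 11 = 24.
Step 4: Ties are present, so use the tie-corrected normal approximation (with continuity correction) for the p-value.
Step 5: p-value = 0.328162; compare to alpha = 0.05. fail to reject H0.

U_X = 11, p = 0.328162, fail to reject H0 at alpha = 0.05.


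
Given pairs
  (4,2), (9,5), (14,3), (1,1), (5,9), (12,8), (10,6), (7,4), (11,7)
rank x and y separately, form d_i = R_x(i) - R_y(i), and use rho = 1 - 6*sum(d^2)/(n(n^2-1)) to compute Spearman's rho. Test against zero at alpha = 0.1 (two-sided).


Step 1: Rank x and y separately (midranks; no ties here).
rank(x): 4->2, 9->5, 14->9, 1->1, 5->3, 12->8, 10->6, 7->4, 11->7
rank(y): 2->2, 5->5, 3->3, 1->1, 9->9, 8->8, 6->6, 4->4, 7->7
Step 2: d_i = R_x(i) - R_y(i); compute d_i^2.
  (2-2)^2=0, (5-5)^2=0, (9-3)^2=36, (1-1)^2=0, (3-9)^2=36, (8-8)^2=0, (6-6)^2=0, (4-4)^2=0, (7-7)^2=0
sum(d^2) = 72.
Step 3: rho = 1 - 6*72 / (9*(9^2 - 1)) = 1 - 432/720 = 0.400000.
Step 4: Under H0, t = rho * sqrt((n-2)/(1-rho^2)) = 1.1547 ~ t(7).
Step 5: Two-sided p-value from the t-distribution with 7 df = 0.286105.
Step 6: alpha = 0.1. fail to reject H0.

rho = 0.4000, p = 0.286105, fail to reject H0 at alpha = 0.1.
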